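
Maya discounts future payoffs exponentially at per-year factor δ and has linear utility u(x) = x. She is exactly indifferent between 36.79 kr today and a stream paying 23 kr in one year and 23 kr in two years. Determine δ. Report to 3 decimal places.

The stream is worth 23δ + 23δ² today, so 23δ + 23δ² = 36.79.
So 23δ² + 23δ − 36.79 = 0.
δ = (−23 + √(23² + 4·23·36.79)) / (2·23) = (−23 + √3913.68) / 46 ≈ 0.860.

δ ≈ 0.860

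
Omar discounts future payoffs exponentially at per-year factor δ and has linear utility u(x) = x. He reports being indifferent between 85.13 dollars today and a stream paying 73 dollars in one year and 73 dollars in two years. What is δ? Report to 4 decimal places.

δ ≈ 0.6900

The stream is worth 73δ + 73δ² today, so 73δ + 73δ² = 85.13.
Rearranged: 73δ² + 73δ − 85.13 = 0.
δ = (−73 + √(73² + 4·73·85.13)) / (2·73) = (−73 + √30186.96) / 146 ≈ 0.6900.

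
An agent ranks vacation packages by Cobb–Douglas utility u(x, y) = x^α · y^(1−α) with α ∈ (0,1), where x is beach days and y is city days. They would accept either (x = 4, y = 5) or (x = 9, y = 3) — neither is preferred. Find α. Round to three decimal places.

α ≈ 0.386

The Cobb–Douglas utilities coincide, so 4^α·5^(1−α) = 9^α·3^(1−α).
Rearrange to (4/9)^α = (3/5)^(1−α) and take logs: α·-0.810930 = (1−α)·-0.510826.
Thus α·(-1.321756) = -0.510826, so α = -0.510826/-1.321756 ≈ 0.386.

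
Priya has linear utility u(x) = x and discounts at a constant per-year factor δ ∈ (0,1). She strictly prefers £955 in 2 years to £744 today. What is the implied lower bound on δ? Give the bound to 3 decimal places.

Comparing present values: 744 < δ^2·955.
Dividing by 955: δ^2 > 0.77906. Both sides are positive, so the square root keeps the direction.
δ > (744/955)^(1/2) ≈ 0.883.

δ > 0.883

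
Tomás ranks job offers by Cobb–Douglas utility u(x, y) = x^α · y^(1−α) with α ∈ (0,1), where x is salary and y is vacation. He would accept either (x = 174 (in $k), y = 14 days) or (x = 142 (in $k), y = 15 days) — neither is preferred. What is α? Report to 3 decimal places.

Set the two utilities equal: 174^α·14^(1−α) = 142^α·15^(1−α).
Rearrange to (174/142)^α = (15/14)^(1−α) and take logs: α·0.203228 = (1−α)·0.068993.
With A = 0.203228 and B = 0.068993: α·A = (1−α)·B, so α = B/(A+B) = 0.068993/0.272221 ≈ 0.253.

α ≈ 0.253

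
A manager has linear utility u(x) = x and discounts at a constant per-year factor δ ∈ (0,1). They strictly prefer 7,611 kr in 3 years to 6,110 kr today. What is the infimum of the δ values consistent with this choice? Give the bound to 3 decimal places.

δ > 0.929

Under u(x) = x this choice says 6110 < δ^3·7611.
So δ^3 > 6110/7611 = 0.80279; taking the cube root of both positive sides preserves the inequality.
δ > (6110/7611)^(1/3) ≈ 0.929.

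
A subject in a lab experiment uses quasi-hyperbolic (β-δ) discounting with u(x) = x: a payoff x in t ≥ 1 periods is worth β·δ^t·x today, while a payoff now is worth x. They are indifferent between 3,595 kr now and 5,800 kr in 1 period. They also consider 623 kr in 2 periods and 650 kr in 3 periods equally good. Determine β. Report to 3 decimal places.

From the later pair, β·δ^2·623 = β·δ^3·650; dividing through, δ = 623/650 = 0.95846.
Substituting δ into 3595 = β·δ·5800: β = 3595/(5559.077) ≈ 0.647.

β ≈ 0.647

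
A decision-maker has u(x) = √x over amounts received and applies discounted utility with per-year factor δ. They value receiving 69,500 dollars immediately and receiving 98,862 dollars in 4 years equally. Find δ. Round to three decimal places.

δ ≈ 0.957

Equating discounted utilities: u(69500) = δ^4·u(98862) ⇒ δ^4 = u(69500)/u(98862).
Since u(x) = √x, δ^4 = √(69500/98862) = 0.83845.
Hence δ = (0.83845)^(1/4) = 0.95691.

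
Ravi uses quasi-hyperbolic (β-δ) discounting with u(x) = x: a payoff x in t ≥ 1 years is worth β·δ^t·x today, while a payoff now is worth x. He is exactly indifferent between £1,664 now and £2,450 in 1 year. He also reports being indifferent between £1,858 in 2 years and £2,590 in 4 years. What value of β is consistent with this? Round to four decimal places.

β ≈ 0.8019

From the later pair, β·δ^2·1858 = β·δ^4·2590; dividing through, δ^2 = 1858/2590 = 0.71737, so δ = 0.84698.
Substituting δ into 1664 = β·δ·2450: β = 1664/(2075.100) ≈ 0.8019.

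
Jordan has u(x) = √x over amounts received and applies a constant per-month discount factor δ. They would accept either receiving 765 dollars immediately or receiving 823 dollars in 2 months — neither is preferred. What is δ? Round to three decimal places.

δ ≈ 0.982

Indifference means u(765) = δ^2 · u(823), so δ^2 = u(765)/u(823).
With u(x) = √x: δ^2 = √765/√823 = √(765/823) = 0.96412.
Taking the square root: δ = 0.96412^(1/2) ≈ 0.982.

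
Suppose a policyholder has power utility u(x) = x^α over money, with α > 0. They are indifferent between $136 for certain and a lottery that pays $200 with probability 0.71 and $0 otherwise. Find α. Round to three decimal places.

α ≈ 0.888

Since u(0) = 0, the lottery's EU is 0.71·200^α.
Equating: 136^α = 0.71·200^α, i.e. 0.6800^α = 0.71.
α = ln(0.71) / ln(136/200) = -0.342490/-0.385662 ≈ 0.888.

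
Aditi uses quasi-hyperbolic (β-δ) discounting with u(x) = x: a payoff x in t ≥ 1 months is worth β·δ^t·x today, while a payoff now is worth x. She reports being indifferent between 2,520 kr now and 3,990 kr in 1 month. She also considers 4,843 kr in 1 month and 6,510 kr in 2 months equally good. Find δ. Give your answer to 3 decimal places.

δ ≈ 0.744

The second indifference involves only future payoffs, so β cancels: β·δ^1·4843 = β·δ^2·6510, giving δ = 4843/6510 = 0.74393.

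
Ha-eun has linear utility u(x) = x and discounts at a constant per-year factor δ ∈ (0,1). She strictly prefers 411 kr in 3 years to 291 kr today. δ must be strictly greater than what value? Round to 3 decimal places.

δ > 0.891

Under u(x) = x this choice says 291 < δ^3·411.
Hence δ^3 > 291/411 = 0.70803, and x ↦ x^(1/3) is increasing on (0,∞).
δ > (291/411)^(1/3) ≈ 0.891.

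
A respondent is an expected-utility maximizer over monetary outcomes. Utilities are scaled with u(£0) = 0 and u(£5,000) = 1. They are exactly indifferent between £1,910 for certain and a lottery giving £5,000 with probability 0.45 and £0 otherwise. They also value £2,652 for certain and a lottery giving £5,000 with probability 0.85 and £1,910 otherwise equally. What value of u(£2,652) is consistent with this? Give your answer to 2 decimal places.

From the first indifference, u(£1,910) = 0.45·u(£5,000) + 0.55·u(£0) = 0.45·1 + 0.55·0 = 0.45.
Then u(£2,652) = 0.85·u(£5,000) + 0.15·u(£1,910) = 0.85·1.00 + 0.15·0.45 = 0.9175.

0.92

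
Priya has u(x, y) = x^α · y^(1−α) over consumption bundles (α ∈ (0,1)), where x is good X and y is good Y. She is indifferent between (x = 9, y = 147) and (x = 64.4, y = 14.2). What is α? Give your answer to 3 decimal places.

The Cobb–Douglas utilities coincide, so 9^α·147^(1−α) = 64.4^α·14.2^(1−α).
(9/64.4)^α = (14.2/147)^(1−α); take logs: α·ln(9/64.4) = (1−α)·ln(14.2/147), i.e. α·-1.967889 = (1−α)·-2.337191.
With A = -1.967889 and B = -2.337191: α·A = (1−α)·B, so α = B/(A+B) = -2.337191/-4.305080 ≈ 0.543.

α ≈ 0.543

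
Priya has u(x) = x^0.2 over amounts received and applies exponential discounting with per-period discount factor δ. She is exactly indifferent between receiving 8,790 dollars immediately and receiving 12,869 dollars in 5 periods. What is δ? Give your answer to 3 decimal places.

Indifference means u(8790) = δ^5 · u(12869), so δ^5 = u(8790)/u(12869).
Since u(x) = x^0.2, δ^5 = (8790/12869)^0.2 = 0.68304^0.2 = 0.92659.
Hence δ = (0.92659)^(1/5) = 0.98487.

δ ≈ 0.985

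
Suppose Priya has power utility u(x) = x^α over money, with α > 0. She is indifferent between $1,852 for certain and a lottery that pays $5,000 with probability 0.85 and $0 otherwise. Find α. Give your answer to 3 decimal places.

α ≈ 0.164

Since u(0) = 0, the lottery's EU is 0.85·5000^α.
Equating: 1852^α = 0.85·5000^α, i.e. 0.3704^α = 0.85.
α = ln(0.85) / ln(1852/5000) = -0.162519/-0.993172 ≈ 0.164.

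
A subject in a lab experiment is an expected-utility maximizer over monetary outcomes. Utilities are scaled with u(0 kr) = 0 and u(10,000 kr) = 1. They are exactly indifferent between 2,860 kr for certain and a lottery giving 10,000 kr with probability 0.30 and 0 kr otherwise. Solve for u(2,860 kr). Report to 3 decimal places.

0.300

By the standard-gamble method, u(2,860 kr) is just the indifference probability on the best outcome: 0.30.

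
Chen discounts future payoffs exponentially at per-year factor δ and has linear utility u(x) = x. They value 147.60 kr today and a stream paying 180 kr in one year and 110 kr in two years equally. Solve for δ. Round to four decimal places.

Present value of the stream is 180·δ + 110·δ². Indifference gives 180δ + 110δ² = 147.60.
Rearranged: 110δ² + 180δ − 147.60 = 0.
By the quadratic formula (taking the positive root), δ = (−180 + √97344.00) / 220 ≈ 0.6000.

δ ≈ 0.6000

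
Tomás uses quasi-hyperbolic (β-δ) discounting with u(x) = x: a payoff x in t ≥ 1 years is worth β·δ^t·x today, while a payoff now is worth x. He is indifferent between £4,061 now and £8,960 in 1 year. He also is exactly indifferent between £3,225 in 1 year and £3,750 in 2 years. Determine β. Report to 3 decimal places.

From the later pair, β·δ^1·3225 = β·δ^2·3750; dividing through, δ = 3225/3750 = 0.86000.
The first indifference: 4061 = β·δ·8960, so β = 4061/(δ·8960) = 4061/(0.86000·8960) ≈ 0.527.

β ≈ 0.527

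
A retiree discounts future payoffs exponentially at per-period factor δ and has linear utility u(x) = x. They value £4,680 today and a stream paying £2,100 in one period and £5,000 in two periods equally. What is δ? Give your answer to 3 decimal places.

Present value of the stream is 2100·δ + 5000·δ². Indifference gives 2100δ + 5000δ² = 4680.
So 5000δ² + 2100δ − 4680 = 0.
δ = (−2100 + √(2100² + 4·5000·4680)) / (2·5000) = (−2100 + √98010000.00) / 10000 ≈ 0.780.

δ ≈ 0.780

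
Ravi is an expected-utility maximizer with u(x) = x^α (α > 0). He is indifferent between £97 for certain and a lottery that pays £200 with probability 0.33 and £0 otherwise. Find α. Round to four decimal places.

α ≈ 1.5321

Since u(0) = 0, the lottery's EU is 0.33·200^α.
Equating: 97^α = 0.33·200^α, i.e. 0.4850^α = 0.33.
Taking logs: α·ln(97/200) = ln(0.33), so α = -1.1086626 / -0.7236064 ≈ 1.5321.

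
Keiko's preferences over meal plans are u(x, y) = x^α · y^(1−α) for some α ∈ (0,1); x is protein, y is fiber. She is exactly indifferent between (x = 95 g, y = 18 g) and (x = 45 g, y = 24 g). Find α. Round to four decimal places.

The Cobb–Douglas utilities coincide, so 95^α·18^(1−α) = 45^α·24^(1−α).
Rearrange to (95/45)^α = (24/18)^(1−α) and take logs: α·0.7472144 = (1−α)·0.2876821.
With A = 0.7472144 and B = 0.2876821: α·A = (1−α)·B, so α = B/(A+B) = 0.2876821/1.0348965 ≈ 0.2780.

α ≈ 0.2780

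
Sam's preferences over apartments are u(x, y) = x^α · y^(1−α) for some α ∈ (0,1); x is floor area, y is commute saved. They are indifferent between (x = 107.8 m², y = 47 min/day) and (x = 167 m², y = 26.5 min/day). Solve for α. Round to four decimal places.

Indifference: 107.8^α · 47^(1−α) = 167^α · 26.5^(1−α).
(107.8/167)^α = (26.5/47)^(1−α); take logs: α·ln(107.8/167) = (1−α)·ln(26.5/47), i.e. α·-0.4377162 = (1−α)·-0.5730029.
With A = -0.4377162 and B = -0.5730029: α·A = (1−α)·B, so α = B/(A+B) = -0.5730029/-1.0107191 ≈ 0.5669.

α ≈ 0.5669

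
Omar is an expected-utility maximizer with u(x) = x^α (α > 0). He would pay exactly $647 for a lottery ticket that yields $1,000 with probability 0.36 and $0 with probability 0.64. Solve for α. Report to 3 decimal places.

α ≈ 2.346

EU(lottery) = 0.36·1000^α + 0.64·0 = 0.36·1000^α.
Setting u(647) equal to that: 647^α = 0.36·1000^α ⇒ (647/1000)^α = 0.36.
α = ln(0.36) / ln(647/1000) = -1.021651/-0.435409 ≈ 2.346.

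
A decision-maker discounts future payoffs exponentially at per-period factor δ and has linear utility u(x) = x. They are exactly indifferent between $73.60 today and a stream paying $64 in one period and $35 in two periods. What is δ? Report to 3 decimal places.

The stream is worth 64δ + 35δ² today, so 64δ + 35δ² = 73.60.
Rearranged: 35δ² + 64δ − 73.60 = 0.
The positive root is δ = [−64 + √(64² + 4·35·73.60)] / (2·35) = (−64 + 120.000)/70 ≈ 0.800.

δ ≈ 0.800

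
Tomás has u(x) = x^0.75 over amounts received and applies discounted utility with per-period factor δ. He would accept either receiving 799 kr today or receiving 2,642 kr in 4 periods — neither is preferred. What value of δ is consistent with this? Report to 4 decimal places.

δ ≈ 0.7991

The payoff in 4 periods is discounted by δ^4, so u(799) = δ^4·u(2642) and δ^4 = u(799)/u(2642).
Since u(x) = x^0.75, δ^4 = (799/2642)^0.75 = 0.30242^0.75 = 0.40781.
Hence δ = (0.40781)^(1/4) = 0.799126.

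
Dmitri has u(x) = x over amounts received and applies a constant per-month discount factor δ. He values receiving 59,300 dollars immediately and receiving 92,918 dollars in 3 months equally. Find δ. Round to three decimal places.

Equating discounted utilities: u(59300) = δ^3·u(92918) ⇒ δ^3 = u(59300)/u(92918).
With u(x) = x: δ^3 = 59300/92918 = 0.63820.
So δ = 0.63820^(1/3) ≈ 0.861.

δ ≈ 0.861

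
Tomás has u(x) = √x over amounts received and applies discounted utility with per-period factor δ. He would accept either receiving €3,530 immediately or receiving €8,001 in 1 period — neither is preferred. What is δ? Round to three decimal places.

The payoff in 1 period is discounted by δ, so u(3530) = δ·u(8001) and δ = u(3530)/u(8001).
Since u(x) = √x, δ = √(3530/8001) = 0.66423.

δ ≈ 0.664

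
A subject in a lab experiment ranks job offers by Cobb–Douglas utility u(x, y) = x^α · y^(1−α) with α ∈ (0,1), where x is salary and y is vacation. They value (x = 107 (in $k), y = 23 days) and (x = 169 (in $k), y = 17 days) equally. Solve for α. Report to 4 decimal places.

The Cobb–Douglas utilities coincide, so 107^α·23^(1−α) = 169^α·17^(1−α).
(107/169)^α = (17/23)^(1−α); take logs: α·ln(107/169) = (1−α)·ln(17/23), i.e. α·-0.4570699 = (1−α)·-0.3022809.
So α/(1−α) = (-0.3022809)/(-0.4570699) = 0.6613450, and α = 0.6613450/1.6613450 ≈ 0.3981.

α ≈ 0.3981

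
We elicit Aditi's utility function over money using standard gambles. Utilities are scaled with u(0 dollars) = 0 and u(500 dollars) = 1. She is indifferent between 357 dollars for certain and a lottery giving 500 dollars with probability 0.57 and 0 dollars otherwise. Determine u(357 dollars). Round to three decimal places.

By the standard-gamble method, u(357 dollars) is just the indifference probability on the best outcome: 0.57.

0.570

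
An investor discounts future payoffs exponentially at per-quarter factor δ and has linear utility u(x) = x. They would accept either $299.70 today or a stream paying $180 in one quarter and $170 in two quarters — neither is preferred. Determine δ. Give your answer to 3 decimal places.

The stream is worth 180δ + 170δ² today, so 180δ + 170δ² = 299.70.
Rearranged: 170δ² + 180δ − 299.70 = 0.
The positive root is δ = [−180 + √(180² + 4·170·299.70)] / (2·170) = (−180 + 486.000)/340 ≈ 0.900.

δ ≈ 0.900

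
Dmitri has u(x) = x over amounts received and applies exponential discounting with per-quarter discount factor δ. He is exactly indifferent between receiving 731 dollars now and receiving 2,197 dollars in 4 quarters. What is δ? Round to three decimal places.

δ ≈ 0.759

Indifference means u(731) = δ^4 · u(2197), so δ^4 = u(731)/u(2197).
With u(x) = x: δ^4 = 731/2197 = 0.33273.
Hence δ = (0.33273)^(1/4) = 0.75949.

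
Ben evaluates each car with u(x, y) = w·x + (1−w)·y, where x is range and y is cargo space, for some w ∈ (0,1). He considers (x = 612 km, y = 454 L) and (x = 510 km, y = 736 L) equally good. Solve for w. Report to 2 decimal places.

Indifference: w·612 + (1−w)·454 = w·510 + (1−w)·736.
Rearranging, 102·w − 282·(1−w) = 0.
Hence w = 282/(102+282) = 282/384 = 0.73.

w = 0.73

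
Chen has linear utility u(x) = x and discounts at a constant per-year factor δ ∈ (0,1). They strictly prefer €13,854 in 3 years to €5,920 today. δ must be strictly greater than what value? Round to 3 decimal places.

Comparing present values: 5920 < δ^3·13854.
Dividing by 13854: δ^3 > 0.42731. Both sides are positive, so the cube root keeps the direction.
δ > 0.42731^(1/3) = 0.753.

δ > 0.753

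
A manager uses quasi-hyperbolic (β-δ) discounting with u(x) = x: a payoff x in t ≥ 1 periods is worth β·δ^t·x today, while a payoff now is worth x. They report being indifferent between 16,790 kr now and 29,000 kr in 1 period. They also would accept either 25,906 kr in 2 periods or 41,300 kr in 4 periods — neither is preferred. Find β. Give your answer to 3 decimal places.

β ≈ 0.731

The second indifference involves only future payoffs, so β cancels: β·δ^2·25906 = β·δ^4·41300, giving δ^2 = 25906/41300 = 0.62726, so δ = 0.79200.
The first indifference: 16790 = β·δ·29000, so β = 16790/(δ·29000) = 16790/(0.79200·29000) ≈ 0.731.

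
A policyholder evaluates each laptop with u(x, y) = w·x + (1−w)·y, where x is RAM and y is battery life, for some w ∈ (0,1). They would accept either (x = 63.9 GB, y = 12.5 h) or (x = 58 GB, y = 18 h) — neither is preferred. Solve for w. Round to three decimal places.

u(63.9,12.5) = u(58,18) means w·63.9 + (1−w)·12.5 = w·58 + (1−w)·18.
Collecting terms: w·5.9 = (1−w)·5.5.
The marginal rate of substitution is 5.5/5.9, so w = 5.5/(5.9+5.5) = 0.482.

w = 0.482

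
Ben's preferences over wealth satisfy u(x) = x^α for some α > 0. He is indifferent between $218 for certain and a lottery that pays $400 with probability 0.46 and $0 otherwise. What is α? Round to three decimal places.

α ≈ 1.279

Since u(0) = 0, the lottery's EU is 0.46·400^α.
Setting u(218) equal to that: 218^α = 0.46·400^α ⇒ (218/400)^α = 0.46.
Take logs: α = ln 0.46 / ln(218/400) ≈ 1.27935.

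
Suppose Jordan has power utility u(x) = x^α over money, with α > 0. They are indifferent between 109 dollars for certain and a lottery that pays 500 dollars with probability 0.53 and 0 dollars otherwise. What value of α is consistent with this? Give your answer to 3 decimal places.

The lottery's expected utility is 0.53·u(500) + 0.47·u(0) = 0.53·500^α (since u(0) = 0 for α > 0).
Indifference: 109^α = 0.53·500^α, so (109/500)^α = 0.53.
α = ln(0.53) / ln(109/500) = -0.634878/-1.523260 ≈ 0.417.

α ≈ 0.417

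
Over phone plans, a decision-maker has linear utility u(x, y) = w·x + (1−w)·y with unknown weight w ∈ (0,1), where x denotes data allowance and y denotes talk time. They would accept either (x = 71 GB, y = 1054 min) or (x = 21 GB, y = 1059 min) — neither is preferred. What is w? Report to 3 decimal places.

Indifference: w·71 + (1−w)·1054 = w·21 + (1−w)·1059.
w·(71−21) = (1−w)·(1059−1054), i.e. w·50 = (1−w)·5.
The marginal rate of substitution is 5/50, so w = 5/(50+5) = 0.091.

w = 0.091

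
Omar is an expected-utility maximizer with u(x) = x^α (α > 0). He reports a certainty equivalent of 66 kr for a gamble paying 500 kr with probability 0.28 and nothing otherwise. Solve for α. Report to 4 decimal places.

α ≈ 0.6286

EU(lottery) = 0.28·500^α + 0.72·0 = 0.28·500^α.
Equating: 66^α = 0.28·500^α, i.e. 0.1320^α = 0.28.
α = ln(0.28) / ln(66/500) = -1.2729657/-2.0249534 ≈ 0.6286.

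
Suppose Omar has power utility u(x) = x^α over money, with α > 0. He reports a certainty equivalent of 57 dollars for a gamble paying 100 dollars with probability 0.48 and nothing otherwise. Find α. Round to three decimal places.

α ≈ 1.306

EU(lottery) = 0.48·100^α + 0.52·0 = 0.48·100^α.
Indifference: 57^α = 0.48·100^α, so (57/100)^α = 0.48.
α = ln(0.48) / ln(57/100) = -0.733969/-0.562119 ≈ 1.306.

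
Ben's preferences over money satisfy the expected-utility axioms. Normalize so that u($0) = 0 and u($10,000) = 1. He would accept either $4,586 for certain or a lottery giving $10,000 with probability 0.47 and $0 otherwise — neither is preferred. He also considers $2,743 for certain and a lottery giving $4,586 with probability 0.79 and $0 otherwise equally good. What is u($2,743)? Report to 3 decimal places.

From the first indifference, u($4,586) = 0.47·u($10,000) + 0.53·u($0) = 0.47·1 + 0.53·0 = 0.47.
Chaining: u($2,743) = 0.79·0.47 + 0.21·0.00 = 0.3713.

0.371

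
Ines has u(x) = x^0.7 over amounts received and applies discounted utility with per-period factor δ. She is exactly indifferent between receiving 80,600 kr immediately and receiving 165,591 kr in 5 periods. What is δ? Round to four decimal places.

δ ≈ 0.9041

The payoff in 5 periods is discounted by δ^5, so u(80600) = δ^5·u(165591) and δ^5 = u(80600)/u(165591).
Since u(x) = x^0.7, δ^5 = (80600/165591)^0.7 = 0.48674^0.7 = 0.60410.
Taking the 5th root: δ = 0.60410^(1/5) ≈ 0.9041.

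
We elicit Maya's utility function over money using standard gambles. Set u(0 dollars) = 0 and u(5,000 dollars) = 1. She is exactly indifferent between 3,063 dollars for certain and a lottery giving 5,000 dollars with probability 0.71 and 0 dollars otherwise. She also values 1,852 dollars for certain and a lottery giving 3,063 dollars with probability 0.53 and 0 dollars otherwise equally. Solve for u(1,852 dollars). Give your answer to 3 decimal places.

The first gamble pins u(3,063 dollars): it must equal 0.71·1 + 0.29·0 = 0.71.
The second indifference gives u(1,852 dollars) = 0.53·u(3,063 dollars) + 0.47·u(0 dollars) = 0.53·0.71 + 0.47·0.00 = 0.3763.

0.376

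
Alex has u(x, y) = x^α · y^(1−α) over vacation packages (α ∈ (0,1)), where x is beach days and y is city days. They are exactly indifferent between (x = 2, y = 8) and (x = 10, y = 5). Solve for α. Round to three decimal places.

Indifference: 2^α · 8^(1−α) = 10^α · 5^(1−α).
Taking logs: α·ln 2 + (1−α)·ln 8 = α·ln 10 + (1−α)·ln 5, i.e. α·-1.609438 = (1−α)·-0.470004.
Thus α·(-2.079442) = -0.470004, so α = -0.470004/-2.079442 ≈ 0.226.

α ≈ 0.226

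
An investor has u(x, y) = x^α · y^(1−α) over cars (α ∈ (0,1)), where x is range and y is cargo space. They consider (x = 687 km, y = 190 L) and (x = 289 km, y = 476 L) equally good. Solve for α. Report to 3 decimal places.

The Cobb–Douglas utilities coincide, so 687^α·190^(1−α) = 289^α·476^(1−α).
(687/289)^α = (476/190)^(1−α); take logs: α·ln(687/289) = (1−α)·ln(476/190), i.e. α·0.865908 = (1−α)·0.918394.
Thus α·(1.784302) = 0.918394, so α = 0.918394/1.784302 ≈ 0.515.

α ≈ 0.515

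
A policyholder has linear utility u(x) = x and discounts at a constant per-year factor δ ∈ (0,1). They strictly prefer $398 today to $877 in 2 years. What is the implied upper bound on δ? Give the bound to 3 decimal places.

δ < 0.674

Comparing present values: 398 > δ^2·877.
Dividing by 877: δ^2 < 0.45382. Both sides are positive, so the square root keeps the direction.
δ < (398/877)^(1/2) ≈ 0.674.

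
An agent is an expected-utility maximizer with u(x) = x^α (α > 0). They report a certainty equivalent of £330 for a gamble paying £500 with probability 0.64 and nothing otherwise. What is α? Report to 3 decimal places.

The lottery's expected utility is 0.64·u(500) + 0.36·u(0) = 0.64·500^α (since u(0) = 0 for α > 0).
Equating: 330^α = 0.64·500^α, i.e. 0.6600^α = 0.64.
α = ln(0.64) / ln(330/500) = -0.446287/-0.415515 ≈ 1.074.

α ≈ 1.074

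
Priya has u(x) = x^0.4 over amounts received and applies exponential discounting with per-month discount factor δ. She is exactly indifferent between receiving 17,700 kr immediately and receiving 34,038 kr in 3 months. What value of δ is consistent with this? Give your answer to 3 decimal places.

δ ≈ 0.917

Equating discounted utilities: u(17700) = δ^3·u(34038) ⇒ δ^3 = u(17700)/u(34038).
Since u(x) = x^0.4, δ^3 = (17700/34038)^0.4 = 0.52001^0.4 = 0.76985.
So δ = 0.76985^(1/3) ≈ 0.917.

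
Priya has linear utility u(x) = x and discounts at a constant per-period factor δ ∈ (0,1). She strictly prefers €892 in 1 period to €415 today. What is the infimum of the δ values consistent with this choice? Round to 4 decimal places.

Comparing present values: 415 < δ·892.
So δ > 415/892 = 0.46525.

δ > 0.4652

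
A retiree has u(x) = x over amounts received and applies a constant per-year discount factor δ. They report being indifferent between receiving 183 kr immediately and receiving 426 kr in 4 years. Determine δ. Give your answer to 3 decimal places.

δ ≈ 0.810

The payoff in 4 years is discounted by δ^4, so u(183) = δ^4·u(426) and δ^4 = u(183)/u(426).
With u(x) = x: δ^4 = 183/426 = 0.42958.
Taking the 4th root: δ = 0.42958^(1/4) ≈ 0.810.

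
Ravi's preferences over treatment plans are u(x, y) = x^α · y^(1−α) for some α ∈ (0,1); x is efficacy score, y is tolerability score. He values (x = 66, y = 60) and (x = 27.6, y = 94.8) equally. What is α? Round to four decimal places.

α ≈ 0.3441

Set the two utilities equal: 66^α·60^(1−α) = 27.6^α·94.8^(1−α).
Rearrange to (66/27.6)^α = (94.8/60)^(1−α) and take logs: α·0.8718390 = (1−α)·0.4574248.
With A = 0.8718390 and B = 0.4574248: α·A = (1−α)·B, so α = B/(A+B) = 0.4574248/1.3292638 ≈ 0.3441.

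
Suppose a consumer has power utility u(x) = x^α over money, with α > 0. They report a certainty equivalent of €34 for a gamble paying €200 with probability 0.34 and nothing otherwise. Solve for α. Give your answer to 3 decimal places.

α ≈ 0.609

EU(lottery) = 0.34·200^α + 0.66·0 = 0.34·200^α.
Setting u(34) equal to that: 34^α = 0.34·200^α ⇒ (34/200)^α = 0.34.
α = ln(0.34) / ln(34/200) = -1.078810/-1.771957 ≈ 0.609.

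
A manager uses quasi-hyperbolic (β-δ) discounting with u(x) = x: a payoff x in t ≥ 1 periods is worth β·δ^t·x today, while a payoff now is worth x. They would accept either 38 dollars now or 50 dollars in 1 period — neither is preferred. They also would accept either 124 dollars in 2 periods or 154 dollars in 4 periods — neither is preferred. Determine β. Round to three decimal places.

β ≈ 0.847

From the later pair, β·δ^2·124 = β·δ^4·154; dividing through, δ^2 = 124/154 = 0.80519, so δ = 0.89733.
Substituting δ into 38 = β·δ·50: β = 38/(44.866) ≈ 0.847.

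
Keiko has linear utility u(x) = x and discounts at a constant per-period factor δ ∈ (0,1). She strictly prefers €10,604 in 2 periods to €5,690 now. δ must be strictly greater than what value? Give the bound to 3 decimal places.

δ > 0.733

The preference means 5690 < δ^2·10604.
Hence δ^2 > 5690/10604 = 0.53659, and x ↦ x^(1/2) is increasing on (0,∞).
δ > (5690/10604)^(1/2) ≈ 0.733.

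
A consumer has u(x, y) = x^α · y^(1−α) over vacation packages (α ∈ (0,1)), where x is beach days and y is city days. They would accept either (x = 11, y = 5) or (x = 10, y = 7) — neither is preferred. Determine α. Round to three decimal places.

The Cobb–Douglas utilities coincide, so 11^α·5^(1−α) = 10^α·7^(1−α).
(11/10)^α = (7/5)^(1−α); take logs: α·ln(11/10) = (1−α)·ln(7/5), i.e. α·0.095310 = (1−α)·0.336472.
So α/(1−α) = (0.336472)/(0.095310) = 3.530291, and α = 3.530291/4.530291 ≈ 0.779.

α ≈ 0.779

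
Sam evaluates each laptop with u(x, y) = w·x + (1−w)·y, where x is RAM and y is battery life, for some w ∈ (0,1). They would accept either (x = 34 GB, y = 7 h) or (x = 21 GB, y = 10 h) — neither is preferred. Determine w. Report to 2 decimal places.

Indifference: w·34 + (1−w)·7 = w·21 + (1−w)·10.
Collecting terms: w·13 = (1−w)·3.
Hence w = 3/(13+3) = 3/16 = 0.19.

w = 0.19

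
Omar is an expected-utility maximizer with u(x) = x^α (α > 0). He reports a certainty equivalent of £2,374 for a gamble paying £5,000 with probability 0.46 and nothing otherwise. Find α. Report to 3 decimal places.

α ≈ 1.043

The lottery's expected utility is 0.46·u(5000) + 0.54·u(0) = 0.46·5000^α (since u(0) = 0 for α > 0).
Indifference: 2374^α = 0.46·5000^α, so (2374/5000)^α = 0.46.
α = ln(0.46) / ln(2374/5000) = -0.776529/-0.744862 ≈ 1.043.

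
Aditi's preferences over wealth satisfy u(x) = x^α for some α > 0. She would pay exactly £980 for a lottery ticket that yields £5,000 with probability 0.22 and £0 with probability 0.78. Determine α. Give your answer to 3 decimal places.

α ≈ 0.929

The lottery's expected utility is 0.22·u(5000) + 0.78·u(0) = 0.22·5000^α (since u(0) = 0 for α > 0).
Setting u(980) equal to that: 980^α = 0.22·5000^α ⇒ (980/5000)^α = 0.22.
α = ln(0.22) / ln(980/5000) = -1.514128/-1.629641 ≈ 0.929.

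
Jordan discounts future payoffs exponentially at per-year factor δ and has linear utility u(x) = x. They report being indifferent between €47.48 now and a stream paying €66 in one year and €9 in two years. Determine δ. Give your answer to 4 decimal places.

The stream is worth 66δ + 9δ² today, so 66δ + 9δ² = 47.48.
Rearranged: 9δ² + 66δ − 47.48 = 0.
The positive root is δ = [−66 + √(66² + 4·9·47.48)] / (2·9) = (−66 + 77.880)/18 ≈ 0.6600.

δ ≈ 0.6600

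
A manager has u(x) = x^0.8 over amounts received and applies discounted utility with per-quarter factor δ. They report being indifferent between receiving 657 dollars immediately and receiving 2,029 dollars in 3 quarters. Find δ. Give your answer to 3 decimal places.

δ ≈ 0.740

Indifference means u(657) = δ^3 · u(2029), so δ^3 = u(657)/u(2029).
With u(x) = x^0.8: δ^3 = 657^0.8/2029^0.8 = (657/2029)^0.8 = 0.40572.
So δ = 0.40572^(1/3) ≈ 0.740.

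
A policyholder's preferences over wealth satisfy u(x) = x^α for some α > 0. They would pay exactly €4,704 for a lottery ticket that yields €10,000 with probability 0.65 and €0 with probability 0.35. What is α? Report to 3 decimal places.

EU(lottery) = 0.65·10000^α + 0.35·0 = 0.65·10000^α.
Equating: 4704^α = 0.65·10000^α, i.e. 0.4704^α = 0.65.
α = ln(0.65) / ln(4704/10000) = -0.430783/-0.754172 ≈ 0.571.

α ≈ 0.571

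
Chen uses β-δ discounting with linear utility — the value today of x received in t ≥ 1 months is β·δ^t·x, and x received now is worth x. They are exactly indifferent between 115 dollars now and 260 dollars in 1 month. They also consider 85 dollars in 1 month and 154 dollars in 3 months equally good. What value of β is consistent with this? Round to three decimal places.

From the later pair, β·δ^1·85 = β·δ^3·154; dividing through, δ^2 = 85/154 = 0.55195, so δ = 0.74293.
The first indifference: 115 = β·δ·260, so β = 115/(δ·260) = 115/(0.74293·260) ≈ 0.595.

β ≈ 0.595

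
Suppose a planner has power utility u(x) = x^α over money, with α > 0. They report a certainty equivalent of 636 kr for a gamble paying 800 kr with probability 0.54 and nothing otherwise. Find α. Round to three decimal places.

α ≈ 2.686

Since u(0) = 0, the lottery's EU is 0.54·800^α.
Indifference: 636^α = 0.54·800^α, so (636/800)^α = 0.54.
Taking logs: α·ln(636/800) = ln(0.54), so α = -0.616186 / -0.229413 ≈ 2.686.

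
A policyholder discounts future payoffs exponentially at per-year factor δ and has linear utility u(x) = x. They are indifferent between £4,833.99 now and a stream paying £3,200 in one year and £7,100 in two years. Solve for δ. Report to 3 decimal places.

Present value of the stream is 3200·δ + 7100·δ². Indifference gives 3200δ + 7100δ² = 4833.99.
Rearranged: 7100δ² + 3200δ − 4833.99 = 0.
The positive root is δ = [−3200 + √(3200² + 4·7100·4833.99)] / (2·7100) = (−3200 + 12146.000)/14200 ≈ 0.630.

δ ≈ 0.630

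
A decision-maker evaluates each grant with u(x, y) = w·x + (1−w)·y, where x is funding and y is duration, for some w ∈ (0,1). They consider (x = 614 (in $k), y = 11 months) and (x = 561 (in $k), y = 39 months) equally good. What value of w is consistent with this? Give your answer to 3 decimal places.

w = 0.346

u(614,11) = u(561,39) means w·614 + (1−w)·11 = w·561 + (1−w)·39.
Collecting terms: w·53 = (1−w)·28.
The marginal rate of substitution is 28/53, so w = 28/(53+28) = 0.346.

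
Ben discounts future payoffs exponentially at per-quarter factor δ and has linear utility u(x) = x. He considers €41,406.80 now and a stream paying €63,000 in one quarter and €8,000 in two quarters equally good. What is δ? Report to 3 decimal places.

The stream is worth 63000δ + 8000δ² today, so 63000δ + 8000δ² = 41406.80.
That is, 8000δ² + 63000δ − 41406.80 = 0, a quadratic in δ.
By the quadratic formula (taking the positive root), δ = (−63000 + √5294017600.00) / 16000 ≈ 0.610.

δ ≈ 0.610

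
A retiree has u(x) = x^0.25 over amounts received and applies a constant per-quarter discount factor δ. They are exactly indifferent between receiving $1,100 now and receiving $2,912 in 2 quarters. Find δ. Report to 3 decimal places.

δ ≈ 0.885

Indifference means u(1100) = δ^2 · u(2912), so δ^2 = u(1100)/u(2912).
Since u(x) = x^0.25, δ^2 = (1100/2912)^0.25 = 0.37775^0.25 = 0.78397.
So δ = 0.78397^(1/2) ≈ 0.885.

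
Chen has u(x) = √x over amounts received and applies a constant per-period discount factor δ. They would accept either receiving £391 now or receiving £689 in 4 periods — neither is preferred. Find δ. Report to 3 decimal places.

Equating discounted utilities: u(391) = δ^4·u(689) ⇒ δ^4 = u(391)/u(689).
With u(x) = √x: δ^4 = √391/√689 = √(391/689) = 0.75332.
Taking the 4th root: δ = 0.75332^(1/4) ≈ 0.932.

δ ≈ 0.932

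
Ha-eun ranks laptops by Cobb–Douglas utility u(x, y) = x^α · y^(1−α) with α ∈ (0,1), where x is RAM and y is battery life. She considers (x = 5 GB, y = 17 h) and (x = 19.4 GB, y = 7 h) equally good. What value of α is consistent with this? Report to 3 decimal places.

α ≈ 0.396

Indifference: 5^α · 17^(1−α) = 19.4^α · 7^(1−α).
Taking logs: α·ln 5 + (1−α)·ln 17 = α·ln 19.4 + (1−α)·ln 7, i.e. α·-1.355835 = (1−α)·-0.887303.
With A = -1.355835 and B = -0.887303: α·A = (1−α)·B, so α = B/(A+B) = -0.887303/-2.243138 ≈ 0.396.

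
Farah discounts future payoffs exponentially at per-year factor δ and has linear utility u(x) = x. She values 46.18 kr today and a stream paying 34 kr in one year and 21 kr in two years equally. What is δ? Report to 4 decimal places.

The stream is worth 34δ + 21δ² today, so 34δ + 21δ² = 46.18.
So 21δ² + 34δ − 46.18 = 0.
δ = (−34 + √(34² + 4·21·46.18)) / (2·21) = (−34 + √5035.12) / 42 ≈ 0.8800.

δ ≈ 0.8800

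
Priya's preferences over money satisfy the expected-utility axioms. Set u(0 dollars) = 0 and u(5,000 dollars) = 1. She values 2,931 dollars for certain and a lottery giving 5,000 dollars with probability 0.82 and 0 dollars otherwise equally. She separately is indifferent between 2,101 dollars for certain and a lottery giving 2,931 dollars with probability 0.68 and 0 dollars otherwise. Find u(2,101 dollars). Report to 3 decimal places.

0.558

The first gamble pins u(2,931 dollars): it must equal 0.82·1 + 0.18·0 = 0.82.
Chaining: u(2,101 dollars) = 0.68·0.82 + 0.32·0.00 = 0.5576.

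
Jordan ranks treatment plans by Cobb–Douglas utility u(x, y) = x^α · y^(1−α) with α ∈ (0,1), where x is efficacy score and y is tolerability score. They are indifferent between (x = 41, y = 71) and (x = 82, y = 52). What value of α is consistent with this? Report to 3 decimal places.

α ≈ 0.310

Set the two utilities equal: 41^α·71^(1−α) = 82^α·52^(1−α).
(41/82)^α = (52/71)^(1−α); take logs: α·ln(41/82) = (1−α)·ln(52/71), i.e. α·-0.693147 = (1−α)·-0.311436.
So α/(1−α) = (-0.311436)/(-0.693147) = 0.449307, and α = 0.449307/1.449307 ≈ 0.310.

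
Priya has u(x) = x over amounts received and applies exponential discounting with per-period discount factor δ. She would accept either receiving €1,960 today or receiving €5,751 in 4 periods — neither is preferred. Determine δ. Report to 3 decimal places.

δ ≈ 0.764

The payoff in 4 periods is discounted by δ^4, so u(1960) = δ^4·u(5751) and δ^4 = u(1960)/u(5751).
With u(x) = x: δ^4 = 1960/5751 = 0.34081.
Taking the 4th root: δ = 0.34081^(1/4) ≈ 0.764.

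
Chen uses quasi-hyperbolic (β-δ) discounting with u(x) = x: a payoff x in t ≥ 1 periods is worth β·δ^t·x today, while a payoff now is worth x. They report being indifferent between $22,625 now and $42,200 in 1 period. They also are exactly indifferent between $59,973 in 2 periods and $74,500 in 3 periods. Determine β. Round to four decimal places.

From the later pair, β·δ^2·59973 = β·δ^3·74500; dividing through, δ = 59973/74500 = 0.80501.
The first indifference: 22625 = β·δ·42200, so β = 22625/(δ·42200) = 22625/(0.80501·42200) ≈ 0.6660.

β ≈ 0.6660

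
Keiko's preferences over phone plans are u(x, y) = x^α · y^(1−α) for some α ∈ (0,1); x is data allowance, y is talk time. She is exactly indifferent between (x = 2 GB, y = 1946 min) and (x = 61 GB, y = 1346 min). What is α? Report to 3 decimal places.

The Cobb–Douglas utilities coincide, so 2^α·1946^(1−α) = 61^α·1346^(1−α).
Taking logs: α·ln 2 + (1−α)·ln 1946 = α·ln 61 + (1−α)·ln 1346, i.e. α·-3.417727 = (1−α)·-0.368639.
So α/(1−α) = (-0.368639)/(-3.417727) = 0.107861, and α = 0.107861/1.107861 ≈ 0.097.

α ≈ 0.097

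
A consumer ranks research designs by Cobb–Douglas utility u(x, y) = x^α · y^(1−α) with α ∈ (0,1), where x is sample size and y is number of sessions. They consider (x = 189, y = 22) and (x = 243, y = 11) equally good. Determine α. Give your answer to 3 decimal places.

α ≈ 0.734

Indifference: 189^α · 22^(1−α) = 243^α · 11^(1−α).
Rearrange to (189/243)^α = (11/22)^(1−α) and take logs: α·-0.251314 = (1−α)·-0.693147.
With A = -0.251314 and B = -0.693147: α·A = (1−α)·B, so α = B/(A+B) = -0.693147/-0.944461 ≈ 0.734.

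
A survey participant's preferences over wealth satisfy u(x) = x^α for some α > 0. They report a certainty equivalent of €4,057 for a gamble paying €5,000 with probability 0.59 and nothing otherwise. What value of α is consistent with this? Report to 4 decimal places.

Since u(0) = 0, the lottery's EU is 0.59·5000^α.
Equating: 4057^α = 0.59·5000^α, i.e. 0.8114^α = 0.59.
Taking logs: α·ln(4057/5000) = ln(0.59), so α = -0.5276327 / -0.2089941 ≈ 2.5246.

α ≈ 2.5246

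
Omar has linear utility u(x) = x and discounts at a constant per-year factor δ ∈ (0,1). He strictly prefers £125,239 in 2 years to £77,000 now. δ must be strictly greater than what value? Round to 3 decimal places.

Comparing present values: 77000 < δ^2·125239.
Hence δ^2 > 77000/125239 = 0.61482, and x ↦ x^(1/2) is increasing on (0,∞).
δ > 0.61482^(1/2) = 0.784.

δ > 0.784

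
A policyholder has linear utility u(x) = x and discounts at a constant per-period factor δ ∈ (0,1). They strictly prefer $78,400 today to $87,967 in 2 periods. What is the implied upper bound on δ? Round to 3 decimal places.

δ < 0.944

Comparing present values: 78400 > δ^2·87967.
So δ^2 < 78400/87967 = 0.89124; taking the square root of both positive sides preserves the inequality.
δ < 0.89124^(1/2) = 0.944.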